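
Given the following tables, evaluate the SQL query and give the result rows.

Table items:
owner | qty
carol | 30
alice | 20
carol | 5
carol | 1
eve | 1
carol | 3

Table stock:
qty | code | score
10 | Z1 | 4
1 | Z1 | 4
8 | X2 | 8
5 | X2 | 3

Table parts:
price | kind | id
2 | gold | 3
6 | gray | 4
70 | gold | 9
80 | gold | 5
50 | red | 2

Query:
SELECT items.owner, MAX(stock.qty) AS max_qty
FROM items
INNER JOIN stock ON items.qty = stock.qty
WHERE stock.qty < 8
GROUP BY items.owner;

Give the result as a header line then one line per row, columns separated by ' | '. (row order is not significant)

After JOIN stock (3 rows):
items.owner | items.qty | stock.qty | stock.code | stock.score
carol | 5 | 5 | X2 | 3
carol | 1 | 1 | Z1 | 4
eve | 1 | 1 | Z1 | 4
After WHERE (3 rows):
items.owner | items.qty | stock.qty | stock.code | stock.score
carol | 5 | 5 | X2 | 3
carol | 1 | 1 | Z1 | 4
eve | 1 | 1 | Z1 | 4
After GROUP BY (2 rows):
items.owner | max_qty
carol | 5
eve | 1

== RESULT ==
items.owner | max_qty
carol | 5
eve | 1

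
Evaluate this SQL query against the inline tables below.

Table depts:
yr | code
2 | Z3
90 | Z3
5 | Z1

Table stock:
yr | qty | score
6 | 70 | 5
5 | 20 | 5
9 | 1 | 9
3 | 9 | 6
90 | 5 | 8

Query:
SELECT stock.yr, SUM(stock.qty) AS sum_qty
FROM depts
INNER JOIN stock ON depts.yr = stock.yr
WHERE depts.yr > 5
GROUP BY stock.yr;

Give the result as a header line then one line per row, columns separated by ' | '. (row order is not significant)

== RESULT ==
stock.yr | sum_qty
90 | 5

Derivation:
After JOIN stock (2 rows):
depts.yr | depts.code | stock.yr | stock.qty | stock.score
90 | Z3 | 90 | 5 | 8
5 | Z1 | 5 | 20 | 5
After WHERE (1 rows):
depts.yr | depts.code | stock.yr | stock.qty | stock.score
90 | Z3 | 90 | 5 | 8
After GROUP BY (1 rows):
stock.yr | sum_qty
90 | 5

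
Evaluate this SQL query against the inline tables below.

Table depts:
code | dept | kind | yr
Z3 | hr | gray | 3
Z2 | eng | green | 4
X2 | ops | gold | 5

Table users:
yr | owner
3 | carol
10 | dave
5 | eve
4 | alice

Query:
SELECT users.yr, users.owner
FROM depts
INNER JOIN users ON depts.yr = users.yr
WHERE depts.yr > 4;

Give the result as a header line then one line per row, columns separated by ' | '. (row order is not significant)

== RESULT ==
users.yr | users.owner
5 | eve

Derivation:
After JOIN users (3 rows):
depts.code | depts.dept | depts.kind | depts.yr | users.yr | users.owner
Z3 | hr | gray | 3 | 3 | carol
Z2 | eng | green | 4 | 4 | alice
X2 | ops | gold | 5 | 5 | eve
After WHERE (1 rows):
depts.code | depts.dept | depts.kind | depts.yr | users.yr | users.owner
X2 | ops | gold | 5 | 5 | eve
After SELECT (1 rows):
users.yr | users.owner
5 | eve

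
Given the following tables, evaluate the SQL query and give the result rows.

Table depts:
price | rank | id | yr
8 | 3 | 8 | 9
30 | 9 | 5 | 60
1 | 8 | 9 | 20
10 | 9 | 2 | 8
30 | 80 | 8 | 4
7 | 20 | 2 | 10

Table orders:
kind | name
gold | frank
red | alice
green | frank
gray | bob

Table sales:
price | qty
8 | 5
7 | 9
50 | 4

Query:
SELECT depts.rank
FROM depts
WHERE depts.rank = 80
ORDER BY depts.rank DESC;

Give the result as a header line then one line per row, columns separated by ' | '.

== RESULT ==
depts.rank
80

Derivation:
After WHERE (1 rows):
depts.price | depts.rank | depts.id | depts.yr
30 | 80 | 8 | 4
After SELECT (1 rows):
depts.rank
80
After ORDER BY (1 rows):
depts.rank
80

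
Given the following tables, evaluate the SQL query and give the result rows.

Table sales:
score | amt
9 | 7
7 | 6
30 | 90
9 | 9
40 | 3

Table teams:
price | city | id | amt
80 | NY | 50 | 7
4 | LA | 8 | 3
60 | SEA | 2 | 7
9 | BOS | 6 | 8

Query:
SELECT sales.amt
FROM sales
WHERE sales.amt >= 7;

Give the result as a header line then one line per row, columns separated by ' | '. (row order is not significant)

== RESULT ==
sales.amt
7
90
9

Derivation:
After WHERE (3 rows):
sales.score | sales.amt
9 | 7
30 | 90
9 | 9
After SELECT (3 rows):
sales.amt
7
90
9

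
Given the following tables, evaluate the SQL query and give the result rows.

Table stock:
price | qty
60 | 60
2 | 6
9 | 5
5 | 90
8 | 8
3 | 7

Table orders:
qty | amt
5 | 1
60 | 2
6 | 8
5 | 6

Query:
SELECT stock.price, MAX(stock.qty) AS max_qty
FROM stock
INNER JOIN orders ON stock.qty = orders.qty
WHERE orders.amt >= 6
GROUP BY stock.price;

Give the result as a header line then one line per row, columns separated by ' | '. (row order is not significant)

== RESULT ==
stock.price | max_qty
2 | 6
9 | 5

Derivation:
After JOIN orders (4 rows):
stock.price | stock.qty | orders.qty | orders.amt
60 | 60 | 60 | 2
2 | 6 | 6 | 8
9 | 5 | 5 | 1
9 | 5 | 5 | 6
After WHERE (2 rows):
stock.price | stock.qty | orders.qty | orders.amt
2 | 6 | 6 | 8
9 | 5 | 5 | 6
After GROUP BY (2 rows):
stock.price | max_qty
2 | 6
9 | 5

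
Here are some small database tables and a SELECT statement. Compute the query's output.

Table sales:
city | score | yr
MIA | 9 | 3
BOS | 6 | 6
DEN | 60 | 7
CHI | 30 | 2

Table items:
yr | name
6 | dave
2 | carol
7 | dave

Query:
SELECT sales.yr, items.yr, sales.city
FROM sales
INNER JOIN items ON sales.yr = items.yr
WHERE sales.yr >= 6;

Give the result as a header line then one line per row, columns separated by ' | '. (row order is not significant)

After JOIN items (3 rows):
sales.city | sales.score | sales.yr | items.yr | items.name
BOS | 6 | 6 | 6 | dave
DEN | 60 | 7 | 7 | dave
CHI | 30 | 2 | 2 | carol
After WHERE (2 rows):
sales.city | sales.score | sales.yr | items.yr | items.name
BOS | 6 | 6 | 6 | dave
DEN | 60 | 7 | 7 | dave
After SELECT (2 rows):
sales.yr | items.yr | sales.city
6 | 6 | BOS
7 | 7 | DEN

== RESULT ==
sales.yr | items.yr | sales.city
6 | 6 | BOS
7 | 7 | DEN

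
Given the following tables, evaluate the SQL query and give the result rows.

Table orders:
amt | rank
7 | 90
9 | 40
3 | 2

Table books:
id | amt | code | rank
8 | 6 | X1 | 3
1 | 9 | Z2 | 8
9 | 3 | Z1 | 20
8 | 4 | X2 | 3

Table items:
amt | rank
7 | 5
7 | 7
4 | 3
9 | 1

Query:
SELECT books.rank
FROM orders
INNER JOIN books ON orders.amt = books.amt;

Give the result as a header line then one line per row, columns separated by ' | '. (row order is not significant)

== RESULT ==
books.rank
8
20

Derivation:
After JOIN books (2 rows):
orders.amt | orders.rank | books.id | books.amt | books.code | books.rank
9 | 40 | 1 | 9 | Z2 | 8
3 | 2 | 9 | 3 | Z1 | 20
After SELECT (2 rows):
books.rank
8
20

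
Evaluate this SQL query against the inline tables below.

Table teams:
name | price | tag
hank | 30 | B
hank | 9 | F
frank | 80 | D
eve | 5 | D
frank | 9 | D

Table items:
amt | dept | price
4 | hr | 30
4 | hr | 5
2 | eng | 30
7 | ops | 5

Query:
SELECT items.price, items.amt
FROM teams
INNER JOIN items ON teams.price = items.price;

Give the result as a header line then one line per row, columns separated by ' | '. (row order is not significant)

== RESULT ==
items.price | items.amt
30 | 4
30 | 2
5 | 4
5 | 7

Derivation:
After JOIN items (4 rows):
teams.name | teams.price | teams.tag | items.amt | items.dept | items.price
hank | 30 | B | 4 | hr | 30
hank | 30 | B | 2 | eng | 30
eve | 5 | D | 4 | hr | 5
eve | 5 | D | 7 | ops | 5
After SELECT (4 rows):
items.price | items.amt
30 | 4
30 | 2
5 | 4
5 | 7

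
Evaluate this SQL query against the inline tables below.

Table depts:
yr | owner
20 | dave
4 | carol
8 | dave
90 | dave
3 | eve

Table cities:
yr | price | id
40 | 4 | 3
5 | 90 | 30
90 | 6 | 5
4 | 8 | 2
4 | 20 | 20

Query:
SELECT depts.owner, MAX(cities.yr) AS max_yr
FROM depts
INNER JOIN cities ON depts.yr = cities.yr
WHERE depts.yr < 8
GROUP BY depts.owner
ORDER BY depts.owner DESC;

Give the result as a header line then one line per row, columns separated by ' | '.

== RESULT ==
depts.owner | max_yr
carol | 4

Derivation:
After JOIN cities (3 rows):
depts.yr | depts.owner | cities.yr | cities.price | cities.id
4 | carol | 4 | 8 | 2
4 | carol | 4 | 20 | 20
90 | dave | 90 | 6 | 5
After WHERE (2 rows):
depts.yr | depts.owner | cities.yr | cities.price | cities.id
4 | carol | 4 | 8 | 2
4 | carol | 4 | 20 | 20
After GROUP BY (1 rows):
depts.owner | max_yr
carol | 4
After ORDER BY (1 rows):
depts.owner | max_yr
carol | 4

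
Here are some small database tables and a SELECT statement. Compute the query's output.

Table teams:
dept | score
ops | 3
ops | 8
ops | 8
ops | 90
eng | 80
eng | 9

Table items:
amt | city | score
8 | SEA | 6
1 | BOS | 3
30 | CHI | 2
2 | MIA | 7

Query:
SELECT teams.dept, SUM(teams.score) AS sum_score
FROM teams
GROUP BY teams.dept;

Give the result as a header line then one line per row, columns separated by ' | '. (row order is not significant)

== RESULT ==
teams.dept | sum_score
ops | 109
eng | 89

Derivation:
After GROUP BY (2 rows):
teams.dept | sum_score
ops | 109
eng | 89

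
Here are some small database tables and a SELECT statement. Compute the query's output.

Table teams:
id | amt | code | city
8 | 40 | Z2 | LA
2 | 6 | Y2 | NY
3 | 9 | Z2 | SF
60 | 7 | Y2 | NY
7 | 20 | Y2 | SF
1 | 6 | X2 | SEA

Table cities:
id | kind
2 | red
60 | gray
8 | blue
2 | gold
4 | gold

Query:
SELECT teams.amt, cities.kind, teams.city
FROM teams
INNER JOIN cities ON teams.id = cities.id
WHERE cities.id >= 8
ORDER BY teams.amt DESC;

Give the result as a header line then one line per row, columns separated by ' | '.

After JOIN cities (4 rows):
teams.id | teams.amt | teams.code | teams.city | cities.id | cities.kind
8 | 40 | Z2 | LA | 8 | blue
2 | 6 | Y2 | NY | 2 | red
2 | 6 | Y2 | NY | 2 | gold
60 | 7 | Y2 | NY | 60 | gray
After WHERE (2 rows):
teams.id | teams.amt | teams.code | teams.city | cities.id | cities.kind
8 | 40 | Z2 | LA | 8 | blue
60 | 7 | Y2 | NY | 60 | gray
After SELECT (2 rows):
teams.amt | cities.kind | teams.city
40 | blue | LA
7 | gray | NY
After ORDER BY (2 rows):
teams.amt | cities.kind | teams.city
40 | blue | LA
7 | gray | NY

== RESULT ==
teams.amt | cities.kind | teams.city
40 | blue | LA
7 | gray | NY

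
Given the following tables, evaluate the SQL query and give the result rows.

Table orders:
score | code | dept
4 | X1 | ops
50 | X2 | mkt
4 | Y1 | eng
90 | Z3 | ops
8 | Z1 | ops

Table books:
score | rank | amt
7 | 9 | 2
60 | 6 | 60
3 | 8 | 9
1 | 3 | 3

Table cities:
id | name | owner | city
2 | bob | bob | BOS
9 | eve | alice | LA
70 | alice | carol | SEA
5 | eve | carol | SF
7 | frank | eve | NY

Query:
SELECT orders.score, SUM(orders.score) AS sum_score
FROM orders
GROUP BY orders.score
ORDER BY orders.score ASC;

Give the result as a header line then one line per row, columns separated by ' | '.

After GROUP BY (4 rows):
orders.score | sum_score
4 | 8
50 | 50
90 | 90
8 | 8
After ORDER BY (4 rows):
orders.score | sum_score
4 | 8
8 | 8
50 | 50
90 | 90

== RESULT ==
orders.score | sum_score
4 | 8
8 | 8
50 | 50
90 | 90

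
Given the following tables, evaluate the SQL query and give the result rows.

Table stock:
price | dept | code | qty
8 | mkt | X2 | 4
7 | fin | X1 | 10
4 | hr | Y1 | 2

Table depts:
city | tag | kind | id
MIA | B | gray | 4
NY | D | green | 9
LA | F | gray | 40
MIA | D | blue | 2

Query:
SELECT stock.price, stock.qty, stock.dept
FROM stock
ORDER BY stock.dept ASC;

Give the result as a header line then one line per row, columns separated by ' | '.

After SELECT (3 rows):
stock.price | stock.qty | stock.dept
8 | 4 | mkt
7 | 10 | fin
4 | 2 | hr
After ORDER BY (3 rows):
stock.price | stock.qty | stock.dept
7 | 10 | fin
4 | 2 | hr
8 | 4 | mkt

== RESULT ==
stock.price | stock.qty | stock.dept
7 | 10 | fin
4 | 2 | hr
8 | 4 | mkt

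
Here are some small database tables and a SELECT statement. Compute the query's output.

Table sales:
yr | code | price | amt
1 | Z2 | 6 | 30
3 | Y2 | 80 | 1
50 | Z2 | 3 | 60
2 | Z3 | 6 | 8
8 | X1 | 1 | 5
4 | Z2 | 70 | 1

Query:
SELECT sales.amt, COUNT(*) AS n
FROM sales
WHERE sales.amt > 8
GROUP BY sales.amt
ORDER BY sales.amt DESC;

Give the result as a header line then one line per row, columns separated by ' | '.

== RESULT ==
sales.amt | n
60 | 1
30 | 1

Derivation:
After WHERE (2 rows):
sales.yr | sales.code | sales.price | sales.amt
1 | Z2 | 6 | 30
50 | Z2 | 3 | 60
After GROUP BY (2 rows):
sales.amt | n
30 | 1
60 | 1
After ORDER BY (2 rows):
sales.amt | n
60 | 1
30 | 1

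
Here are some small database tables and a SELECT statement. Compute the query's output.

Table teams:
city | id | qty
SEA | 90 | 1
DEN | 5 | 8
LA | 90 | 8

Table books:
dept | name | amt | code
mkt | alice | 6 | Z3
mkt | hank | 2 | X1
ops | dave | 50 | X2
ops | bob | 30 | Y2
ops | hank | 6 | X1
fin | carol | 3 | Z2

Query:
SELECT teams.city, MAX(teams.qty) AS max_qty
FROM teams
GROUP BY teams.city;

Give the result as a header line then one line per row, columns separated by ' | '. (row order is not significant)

== RESULT ==
teams.city | max_qty
SEA | 1
DEN | 8
LA | 8

Derivation:
After GROUP BY (3 rows):
teams.city | max_qty
SEA | 1
DEN | 8
LA | 8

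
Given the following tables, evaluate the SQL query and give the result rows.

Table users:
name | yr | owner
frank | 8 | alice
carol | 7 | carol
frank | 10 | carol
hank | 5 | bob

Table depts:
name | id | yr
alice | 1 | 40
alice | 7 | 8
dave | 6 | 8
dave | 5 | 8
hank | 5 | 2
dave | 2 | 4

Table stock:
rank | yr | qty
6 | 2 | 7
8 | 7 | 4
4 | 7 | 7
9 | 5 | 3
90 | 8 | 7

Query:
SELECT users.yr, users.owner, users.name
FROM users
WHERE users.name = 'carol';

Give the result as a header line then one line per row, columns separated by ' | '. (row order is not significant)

== RESULT ==
users.yr | users.owner | users.name
7 | carol | carol

Derivation:
After WHERE (1 rows):
users.name | users.yr | users.owner
carol | 7 | carol
After SELECT (1 rows):
users.yr | users.owner | users.name
7 | carol | carol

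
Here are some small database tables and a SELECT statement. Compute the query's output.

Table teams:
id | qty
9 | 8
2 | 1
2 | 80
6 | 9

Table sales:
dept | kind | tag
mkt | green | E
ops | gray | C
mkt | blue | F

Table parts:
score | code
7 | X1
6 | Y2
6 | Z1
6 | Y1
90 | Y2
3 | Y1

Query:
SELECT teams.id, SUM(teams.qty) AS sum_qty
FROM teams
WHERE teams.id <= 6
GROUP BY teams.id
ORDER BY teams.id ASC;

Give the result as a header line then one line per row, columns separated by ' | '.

After WHERE (3 rows):
teams.id | teams.qty
2 | 1
2 | 80
6 | 9
After GROUP BY (2 rows):
teams.id | sum_qty
2 | 81
6 | 9
After ORDER BY (2 rows):
teams.id | sum_qty
2 | 81
6 | 9

== RESULT ==
teams.id | sum_qty
2 | 81
6 | 9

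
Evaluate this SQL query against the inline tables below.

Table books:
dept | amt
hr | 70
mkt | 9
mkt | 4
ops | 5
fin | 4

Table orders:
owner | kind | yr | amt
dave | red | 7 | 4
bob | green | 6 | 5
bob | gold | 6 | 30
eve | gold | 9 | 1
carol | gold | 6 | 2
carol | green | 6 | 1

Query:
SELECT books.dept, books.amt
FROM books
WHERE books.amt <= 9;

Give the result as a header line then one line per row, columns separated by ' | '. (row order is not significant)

After WHERE (4 rows):
books.dept | books.amt
mkt | 9
mkt | 4
ops | 5
fin | 4
After SELECT (4 rows):
books.dept | books.amt
mkt | 9
mkt | 4
ops | 5
fin | 4

== RESULT ==
books.dept | books.amt
mkt | 9
mkt | 4
ops | 5
fin | 4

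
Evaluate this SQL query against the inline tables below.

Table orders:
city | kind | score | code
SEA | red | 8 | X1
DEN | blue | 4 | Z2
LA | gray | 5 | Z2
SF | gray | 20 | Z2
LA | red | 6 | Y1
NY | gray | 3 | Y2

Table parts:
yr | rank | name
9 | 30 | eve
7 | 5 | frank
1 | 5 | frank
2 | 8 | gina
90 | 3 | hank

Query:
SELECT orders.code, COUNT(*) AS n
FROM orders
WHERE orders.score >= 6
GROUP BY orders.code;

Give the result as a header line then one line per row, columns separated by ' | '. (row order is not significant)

After WHERE (3 rows):
orders.city | orders.kind | orders.score | orders.code
SEA | red | 8 | X1
SF | gray | 20 | Z2
LA | red | 6 | Y1
After GROUP BY (3 rows):
orders.code | n
X1 | 1
Z2 | 1
Y1 | 1

== RESULT ==
orders.code | n
X1 | 1
Z2 | 1
Y1 | 1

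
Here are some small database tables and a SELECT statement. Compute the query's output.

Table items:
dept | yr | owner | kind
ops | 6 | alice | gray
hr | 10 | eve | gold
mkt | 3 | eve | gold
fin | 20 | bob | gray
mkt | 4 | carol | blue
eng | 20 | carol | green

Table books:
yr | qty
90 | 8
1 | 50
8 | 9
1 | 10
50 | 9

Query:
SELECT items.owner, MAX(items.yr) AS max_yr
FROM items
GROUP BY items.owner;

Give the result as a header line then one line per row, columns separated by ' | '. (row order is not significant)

== RESULT ==
items.owner | max_yr
alice | 6
eve | 10
bob | 20
carol | 20

Derivation:
After GROUP BY (4 rows):
items.owner | max_yr
alice | 6
eve | 10
bob | 20
carol | 20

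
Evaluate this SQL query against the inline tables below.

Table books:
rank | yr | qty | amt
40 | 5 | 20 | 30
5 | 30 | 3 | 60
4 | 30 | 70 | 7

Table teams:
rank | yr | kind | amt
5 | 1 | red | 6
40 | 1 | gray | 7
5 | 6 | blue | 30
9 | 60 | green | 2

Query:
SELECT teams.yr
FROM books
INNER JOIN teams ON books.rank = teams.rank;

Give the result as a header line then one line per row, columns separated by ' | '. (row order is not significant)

== RESULT ==
teams.yr
1
1
6

Derivation:
After JOIN teams (3 rows):
books.rank | books.yr | books.qty | books.amt | teams.rank | teams.yr | teams.kind | teams.amt
40 | 5 | 20 | 30 | 40 | 1 | gray | 7
5 | 30 | 3 | 60 | 5 | 1 | red | 6
5 | 30 | 3 | 60 | 5 | 6 | blue | 30
After SELECT (3 rows):
teams.yr
1
1
6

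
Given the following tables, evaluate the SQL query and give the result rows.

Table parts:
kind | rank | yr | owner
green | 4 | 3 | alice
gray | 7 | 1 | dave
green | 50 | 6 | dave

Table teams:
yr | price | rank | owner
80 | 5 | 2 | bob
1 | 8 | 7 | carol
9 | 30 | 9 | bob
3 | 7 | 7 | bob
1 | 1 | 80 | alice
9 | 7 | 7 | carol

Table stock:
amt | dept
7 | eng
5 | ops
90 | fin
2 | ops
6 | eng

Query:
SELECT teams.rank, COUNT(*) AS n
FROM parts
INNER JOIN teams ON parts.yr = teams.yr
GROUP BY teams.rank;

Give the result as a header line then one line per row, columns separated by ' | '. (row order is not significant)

== RESULT ==
teams.rank | n
7 | 2
80 | 1

Derivation:
After JOIN teams (3 rows):
parts.kind | parts.rank | parts.yr | parts.owner | teams.yr | teams.price | teams.rank | teams.owner
green | 4 | 3 | alice | 3 | 7 | 7 | bob
gray | 7 | 1 | dave | 1 | 8 | 7 | carol
gray | 7 | 1 | dave | 1 | 1 | 80 | alice
After GROUP BY (2 rows):
teams.rank | n
7 | 2
80 | 1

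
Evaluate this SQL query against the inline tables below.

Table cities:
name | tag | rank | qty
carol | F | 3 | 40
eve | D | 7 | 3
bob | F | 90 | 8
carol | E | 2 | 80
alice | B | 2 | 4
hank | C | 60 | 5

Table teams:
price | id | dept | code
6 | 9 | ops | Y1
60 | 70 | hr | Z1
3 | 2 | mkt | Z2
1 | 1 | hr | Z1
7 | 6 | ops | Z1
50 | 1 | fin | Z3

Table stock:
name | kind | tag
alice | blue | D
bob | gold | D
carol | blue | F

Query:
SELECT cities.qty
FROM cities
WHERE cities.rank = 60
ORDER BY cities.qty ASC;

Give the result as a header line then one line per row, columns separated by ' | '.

After WHERE (1 rows):
cities.name | cities.tag | cities.rank | cities.qty
hank | C | 60 | 5
After SELECT (1 rows):
cities.qty
5
After ORDER BY (1 rows):
cities.qty
5

== RESULT ==
cities.qty
5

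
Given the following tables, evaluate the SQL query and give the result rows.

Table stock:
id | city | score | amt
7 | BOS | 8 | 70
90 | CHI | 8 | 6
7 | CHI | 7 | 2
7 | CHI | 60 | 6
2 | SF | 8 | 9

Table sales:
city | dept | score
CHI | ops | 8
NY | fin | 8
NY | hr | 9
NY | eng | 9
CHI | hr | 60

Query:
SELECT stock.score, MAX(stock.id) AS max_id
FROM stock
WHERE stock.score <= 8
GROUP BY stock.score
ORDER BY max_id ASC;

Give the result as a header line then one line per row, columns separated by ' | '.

== RESULT ==
stock.score | max_id
7 | 7
8 | 90

Derivation:
After WHERE (4 rows):
stock.id | stock.city | stock.score | stock.amt
7 | BOS | 8 | 70
90 | CHI | 8 | 6
7 | CHI | 7 | 2
2 | SF | 8 | 9
After GROUP BY (2 rows):
stock.score | max_id
8 | 90
7 | 7
After ORDER BY (2 rows):
stock.score | max_id
7 | 7
8 | 90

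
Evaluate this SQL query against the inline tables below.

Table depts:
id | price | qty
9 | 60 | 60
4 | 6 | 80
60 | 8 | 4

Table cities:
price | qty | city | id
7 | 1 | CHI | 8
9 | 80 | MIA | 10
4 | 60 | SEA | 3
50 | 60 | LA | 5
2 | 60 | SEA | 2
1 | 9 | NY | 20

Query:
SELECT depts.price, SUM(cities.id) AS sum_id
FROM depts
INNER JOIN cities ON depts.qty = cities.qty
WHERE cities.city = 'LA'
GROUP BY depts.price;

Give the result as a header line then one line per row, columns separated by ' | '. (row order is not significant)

== RESULT ==
depts.price | sum_id
60 | 5

Derivation:
After JOIN cities (4 rows):
depts.id | depts.price | depts.qty | cities.price | cities.qty | cities.city | cities.id
9 | 60 | 60 | 4 | 60 | SEA | 3
9 | 60 | 60 | 50 | 60 | LA | 5
9 | 60 | 60 | 2 | 60 | SEA | 2
4 | 6 | 80 | 9 | 80 | MIA | 10
After WHERE (1 rows):
depts.id | depts.price | depts.qty | cities.price | cities.qty | cities.city | cities.id
9 | 60 | 60 | 50 | 60 | LA | 5
After GROUP BY (1 rows):
depts.price | sum_id
60 | 5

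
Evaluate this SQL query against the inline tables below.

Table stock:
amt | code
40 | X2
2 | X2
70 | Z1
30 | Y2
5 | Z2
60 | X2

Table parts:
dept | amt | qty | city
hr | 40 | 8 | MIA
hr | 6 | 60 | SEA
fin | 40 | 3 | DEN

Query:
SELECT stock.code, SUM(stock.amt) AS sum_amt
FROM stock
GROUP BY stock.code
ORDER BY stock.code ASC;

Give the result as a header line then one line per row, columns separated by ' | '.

== RESULT ==
stock.code | sum_amt
X2 | 102
Y2 | 30
Z1 | 70
Z2 | 5

Derivation:
After GROUP BY (4 rows):
stock.code | sum_amt
X2 | 102
Z1 | 70
Y2 | 30
Z2 | 5
After ORDER BY (4 rows):
stock.code | sum_amt
X2 | 102
Y2 | 30
Z1 | 70
Z2 | 5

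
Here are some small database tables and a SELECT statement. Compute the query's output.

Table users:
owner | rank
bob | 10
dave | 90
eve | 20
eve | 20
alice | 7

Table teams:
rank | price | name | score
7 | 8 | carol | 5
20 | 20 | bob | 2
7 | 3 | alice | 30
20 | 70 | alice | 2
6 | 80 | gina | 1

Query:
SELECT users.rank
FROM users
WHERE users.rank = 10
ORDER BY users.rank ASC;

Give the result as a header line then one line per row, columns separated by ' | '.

After WHERE (1 rows):
users.owner | users.rank
bob | 10
After SELECT (1 rows):
users.rank
10
After ORDER BY (1 rows):
users.rank
10

== RESULT ==
users.rank
10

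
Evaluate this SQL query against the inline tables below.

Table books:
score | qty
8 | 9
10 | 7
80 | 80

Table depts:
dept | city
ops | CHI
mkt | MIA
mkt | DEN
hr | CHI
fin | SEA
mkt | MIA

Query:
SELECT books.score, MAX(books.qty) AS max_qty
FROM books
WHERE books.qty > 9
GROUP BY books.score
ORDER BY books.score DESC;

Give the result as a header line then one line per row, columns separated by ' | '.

After WHERE (1 rows):
books.score | books.qty
80 | 80
After GROUP BY (1 rows):
books.score | max_qty
80 | 80
After ORDER BY (1 rows):
books.score | max_qty
80 | 80

== RESULT ==
books.score | max_qty
80 | 80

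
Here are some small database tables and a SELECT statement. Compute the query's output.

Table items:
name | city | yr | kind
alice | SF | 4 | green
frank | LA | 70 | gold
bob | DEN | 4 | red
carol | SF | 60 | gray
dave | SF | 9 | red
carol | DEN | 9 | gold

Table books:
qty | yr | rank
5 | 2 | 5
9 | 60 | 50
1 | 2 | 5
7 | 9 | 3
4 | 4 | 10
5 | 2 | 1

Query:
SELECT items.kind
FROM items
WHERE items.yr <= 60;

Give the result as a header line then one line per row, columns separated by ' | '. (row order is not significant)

After WHERE (5 rows):
items.name | items.city | items.yr | items.kind
alice | SF | 4 | green
bob | DEN | 4 | red
carol | SF | 60 | gray
dave | SF | 9 | red
carol | DEN | 9 | gold
After SELECT (5 rows):
items.kind
green
red
gray
red
gold

== RESULT ==
items.kind
green
red
gray
red
gold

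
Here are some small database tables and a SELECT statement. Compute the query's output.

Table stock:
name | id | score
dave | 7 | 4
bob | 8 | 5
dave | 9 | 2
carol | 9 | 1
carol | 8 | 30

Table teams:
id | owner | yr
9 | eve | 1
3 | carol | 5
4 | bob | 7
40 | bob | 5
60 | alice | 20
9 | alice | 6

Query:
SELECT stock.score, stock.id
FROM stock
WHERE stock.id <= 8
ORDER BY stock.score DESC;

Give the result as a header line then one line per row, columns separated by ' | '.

== RESULT ==
stock.score | stock.id
30 | 8
5 | 8
4 | 7

Derivation:
After WHERE (3 rows):
stock.name | stock.id | stock.score
dave | 7 | 4
bob | 8 | 5
carol | 8 | 30
After SELECT (3 rows):
stock.score | stock.id
4 | 7
5 | 8
30 | 8
After ORDER BY (3 rows):
stock.score | stock.id
30 | 8
5 | 8
4 | 7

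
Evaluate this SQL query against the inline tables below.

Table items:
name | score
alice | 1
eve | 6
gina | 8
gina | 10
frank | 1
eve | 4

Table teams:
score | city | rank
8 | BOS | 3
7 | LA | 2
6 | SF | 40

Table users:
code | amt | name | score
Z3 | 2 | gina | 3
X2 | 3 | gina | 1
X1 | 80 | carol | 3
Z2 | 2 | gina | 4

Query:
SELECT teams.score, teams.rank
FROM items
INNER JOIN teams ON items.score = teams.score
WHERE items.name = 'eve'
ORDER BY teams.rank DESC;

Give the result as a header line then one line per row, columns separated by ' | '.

== RESULT ==
teams.score | teams.rank
6 | 40

Derivation:
After JOIN teams (2 rows):
items.name | items.score | teams.score | teams.city | teams.rank
eve | 6 | 6 | SF | 40
gina | 8 | 8 | BOS | 3
After WHERE (1 rows):
items.name | items.score | teams.score | teams.city | teams.rank
eve | 6 | 6 | SF | 40
After SELECT (1 rows):
teams.score | teams.rank
6 | 40
After ORDER BY (1 rows):
teams.score | teams.rank
6 | 40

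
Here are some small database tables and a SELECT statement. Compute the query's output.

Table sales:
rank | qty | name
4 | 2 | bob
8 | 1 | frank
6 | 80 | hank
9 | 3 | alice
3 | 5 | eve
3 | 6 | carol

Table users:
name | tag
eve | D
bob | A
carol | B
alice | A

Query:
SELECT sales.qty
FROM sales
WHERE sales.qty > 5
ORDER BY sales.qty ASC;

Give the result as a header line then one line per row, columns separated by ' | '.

== RESULT ==
sales.qty
6
80

Derivation:
After WHERE (2 rows):
sales.rank | sales.qty | sales.name
6 | 80 | hank
3 | 6 | carol
After SELECT (2 rows):
sales.qty
80
6
After ORDER BY (2 rows):
sales.qty
6
80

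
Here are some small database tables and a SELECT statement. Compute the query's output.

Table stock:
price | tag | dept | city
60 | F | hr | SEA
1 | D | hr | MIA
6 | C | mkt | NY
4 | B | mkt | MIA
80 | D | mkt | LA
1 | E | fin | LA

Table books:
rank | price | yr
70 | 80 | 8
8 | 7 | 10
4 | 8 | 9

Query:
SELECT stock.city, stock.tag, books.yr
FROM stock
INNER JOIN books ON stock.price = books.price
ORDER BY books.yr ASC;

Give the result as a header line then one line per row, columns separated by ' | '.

== RESULT ==
stock.city | stock.tag | books.yr
LA | D | 8

Derivation:
After JOIN books (1 rows):
stock.price | stock.tag | stock.dept | stock.city | books.rank | books.price | books.yr
80 | D | mkt | LA | 70 | 80 | 8
After SELECT (1 rows):
stock.city | stock.tag | books.yr
LA | D | 8
After ORDER BY (1 rows):
stock.city | stock.tag | books.yr
LA | D | 8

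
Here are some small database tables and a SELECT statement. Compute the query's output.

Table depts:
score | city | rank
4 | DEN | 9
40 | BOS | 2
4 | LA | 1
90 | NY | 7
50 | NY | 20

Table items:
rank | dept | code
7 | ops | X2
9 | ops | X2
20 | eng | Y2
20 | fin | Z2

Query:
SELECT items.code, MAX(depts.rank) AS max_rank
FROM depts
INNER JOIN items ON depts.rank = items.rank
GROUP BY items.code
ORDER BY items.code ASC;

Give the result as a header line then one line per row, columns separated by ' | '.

== RESULT ==
items.code | max_rank
X2 | 9
Y2 | 20
Z2 | 20

Derivation:
After JOIN items (4 rows):
depts.score | depts.city | depts.rank | items.rank | items.dept | items.code
4 | DEN | 9 | 9 | ops | X2
90 | NY | 7 | 7 | ops | X2
50 | NY | 20 | 20 | eng | Y2
50 | NY | 20 | 20 | fin | Z2
After GROUP BY (3 rows):
items.code | max_rank
X2 | 9
Y2 | 20
Z2 | 20
After ORDER BY (3 rows):
items.code | max_rank
X2 | 9
Y2 | 20
Z2 | 20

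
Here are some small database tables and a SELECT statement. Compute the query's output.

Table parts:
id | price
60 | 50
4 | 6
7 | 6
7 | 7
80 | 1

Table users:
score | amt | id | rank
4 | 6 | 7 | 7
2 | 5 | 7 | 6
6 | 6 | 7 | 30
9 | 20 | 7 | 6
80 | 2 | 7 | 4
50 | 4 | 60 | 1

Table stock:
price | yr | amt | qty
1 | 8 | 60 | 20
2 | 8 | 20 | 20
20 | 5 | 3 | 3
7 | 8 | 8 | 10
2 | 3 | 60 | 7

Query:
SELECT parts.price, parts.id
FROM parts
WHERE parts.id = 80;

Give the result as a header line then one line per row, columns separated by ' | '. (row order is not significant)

== RESULT ==
parts.price | parts.id
1 | 80

Derivation:
After WHERE (1 rows):
parts.id | parts.price
80 | 1
After SELECT (1 rows):
parts.price | parts.id
1 | 80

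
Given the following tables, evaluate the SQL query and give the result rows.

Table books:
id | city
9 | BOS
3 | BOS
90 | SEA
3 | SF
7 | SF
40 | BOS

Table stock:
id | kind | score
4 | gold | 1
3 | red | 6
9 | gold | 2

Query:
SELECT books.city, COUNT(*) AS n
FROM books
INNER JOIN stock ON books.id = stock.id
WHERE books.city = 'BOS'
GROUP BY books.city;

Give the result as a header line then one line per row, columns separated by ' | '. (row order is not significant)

After JOIN stock (3 rows):
books.id | books.city | stock.id | stock.kind | stock.score
9 | BOS | 9 | gold | 2
3 | BOS | 3 | red | 6
3 | SF | 3 | red | 6
After WHERE (2 rows):
books.id | books.city | stock.id | stock.kind | stock.score
9 | BOS | 9 | gold | 2
3 | BOS | 3 | red | 6
After GROUP BY (1 rows):
books.city | n
BOS | 2

== RESULT ==
books.city | n
BOS | 2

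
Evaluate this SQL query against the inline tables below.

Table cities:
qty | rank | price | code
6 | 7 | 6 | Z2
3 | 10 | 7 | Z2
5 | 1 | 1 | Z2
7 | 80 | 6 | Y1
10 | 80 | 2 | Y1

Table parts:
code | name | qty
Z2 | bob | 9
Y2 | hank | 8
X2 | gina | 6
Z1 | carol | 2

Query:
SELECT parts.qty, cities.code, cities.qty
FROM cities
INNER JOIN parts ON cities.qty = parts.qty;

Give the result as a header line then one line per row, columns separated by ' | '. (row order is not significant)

After JOIN parts (1 rows):
cities.qty | cities.rank | cities.price | cities.code | parts.code | parts.name | parts.qty
6 | 7 | 6 | Z2 | X2 | gina | 6
After SELECT (1 rows):
parts.qty | cities.code | cities.qty
6 | Z2 | 6

== RESULT ==
parts.qty | cities.code | cities.qty
6 | Z2 | 6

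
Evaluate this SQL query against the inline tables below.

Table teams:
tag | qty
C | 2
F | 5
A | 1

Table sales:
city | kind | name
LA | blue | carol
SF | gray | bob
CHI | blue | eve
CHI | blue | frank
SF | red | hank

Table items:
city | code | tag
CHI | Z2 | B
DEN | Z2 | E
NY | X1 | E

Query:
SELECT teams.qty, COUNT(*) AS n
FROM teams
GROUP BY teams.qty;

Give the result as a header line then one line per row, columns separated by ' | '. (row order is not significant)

After GROUP BY (3 rows):
teams.qty | n
2 | 1
5 | 1
1 | 1

== RESULT ==
teams.qty | n
2 | 1
5 | 1
1 | 1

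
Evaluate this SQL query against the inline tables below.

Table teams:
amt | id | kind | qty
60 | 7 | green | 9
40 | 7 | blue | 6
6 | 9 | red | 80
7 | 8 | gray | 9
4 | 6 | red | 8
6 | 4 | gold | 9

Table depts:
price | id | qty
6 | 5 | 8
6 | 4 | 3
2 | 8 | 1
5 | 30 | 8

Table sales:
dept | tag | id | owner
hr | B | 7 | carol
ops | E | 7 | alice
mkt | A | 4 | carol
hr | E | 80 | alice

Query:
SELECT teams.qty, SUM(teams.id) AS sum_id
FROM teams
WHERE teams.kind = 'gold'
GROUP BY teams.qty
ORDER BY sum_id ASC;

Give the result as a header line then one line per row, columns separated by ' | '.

== RESULT ==
teams.qty | sum_id
9 | 4

Derivation:
After WHERE (1 rows):
teams.amt | teams.id | teams.kind | teams.qty
6 | 4 | gold | 9
After GROUP BY (1 rows):
teams.qty | sum_id
9 | 4
After ORDER BY (1 rows):
teams.qty | sum_id
9 | 4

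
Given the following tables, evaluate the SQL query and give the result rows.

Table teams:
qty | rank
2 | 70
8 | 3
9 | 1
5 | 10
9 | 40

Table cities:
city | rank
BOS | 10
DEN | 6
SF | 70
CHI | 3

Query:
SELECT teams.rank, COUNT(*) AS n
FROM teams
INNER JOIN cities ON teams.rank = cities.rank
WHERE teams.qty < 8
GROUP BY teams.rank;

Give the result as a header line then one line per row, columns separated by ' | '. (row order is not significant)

== RESULT ==
teams.rank | n
70 | 1
10 | 1

Derivation:
After JOIN cities (3 rows):
teams.qty | teams.rank | cities.city | cities.rank
2 | 70 | SF | 70
8 | 3 | CHI | 3
5 | 10 | BOS | 10
After WHERE (2 rows):
teams.qty | teams.rank | cities.city | cities.rank
2 | 70 | SF | 70
5 | 10 | BOS | 10
After GROUP BY (2 rows):
teams.rank | n
70 | 1
10 | 1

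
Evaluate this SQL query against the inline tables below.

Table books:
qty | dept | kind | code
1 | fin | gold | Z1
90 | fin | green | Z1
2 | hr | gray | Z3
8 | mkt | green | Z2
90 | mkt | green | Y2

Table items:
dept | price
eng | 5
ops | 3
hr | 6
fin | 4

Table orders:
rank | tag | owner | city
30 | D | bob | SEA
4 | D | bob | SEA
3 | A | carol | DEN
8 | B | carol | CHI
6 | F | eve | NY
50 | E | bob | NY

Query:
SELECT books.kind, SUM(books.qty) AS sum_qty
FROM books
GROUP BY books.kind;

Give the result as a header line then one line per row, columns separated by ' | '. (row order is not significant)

== RESULT ==
books.kind | sum_qty
gold | 1
green | 188
gray | 2

Derivation:
After GROUP BY (3 rows):
books.kind | sum_qty
gold | 1
green | 188
gray | 2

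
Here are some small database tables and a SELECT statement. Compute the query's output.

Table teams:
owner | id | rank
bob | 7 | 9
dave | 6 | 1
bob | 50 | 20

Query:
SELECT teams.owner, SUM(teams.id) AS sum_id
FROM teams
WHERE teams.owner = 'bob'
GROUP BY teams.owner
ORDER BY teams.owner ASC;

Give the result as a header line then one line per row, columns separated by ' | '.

== RESULT ==
teams.owner | sum_id
bob | 57

Derivation:
After WHERE (2 rows):
teams.owner | teams.id | teams.rank
bob | 7 | 9
bob | 50 | 20
After GROUP BY (1 rows):
teams.owner | sum_id
bob | 57
After ORDER BY (1 rows):
teams.owner | sum_id
bob | 57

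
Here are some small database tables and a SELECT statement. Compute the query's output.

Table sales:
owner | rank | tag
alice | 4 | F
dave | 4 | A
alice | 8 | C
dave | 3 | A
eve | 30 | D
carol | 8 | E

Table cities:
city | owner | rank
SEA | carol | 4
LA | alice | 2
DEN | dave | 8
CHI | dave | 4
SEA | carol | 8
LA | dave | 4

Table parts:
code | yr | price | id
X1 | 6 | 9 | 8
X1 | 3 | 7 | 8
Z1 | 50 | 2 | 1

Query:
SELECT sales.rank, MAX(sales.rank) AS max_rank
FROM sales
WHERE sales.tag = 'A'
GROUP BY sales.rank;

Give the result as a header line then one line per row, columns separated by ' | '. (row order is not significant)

== RESULT ==
sales.rank | max_rank
4 | 4
3 | 3

Derivation:
After WHERE (2 rows):
sales.owner | sales.rank | sales.tag
dave | 4 | A
dave | 3 | A
After GROUP BY (2 rows):
sales.rank | max_rank
4 | 4
3 | 3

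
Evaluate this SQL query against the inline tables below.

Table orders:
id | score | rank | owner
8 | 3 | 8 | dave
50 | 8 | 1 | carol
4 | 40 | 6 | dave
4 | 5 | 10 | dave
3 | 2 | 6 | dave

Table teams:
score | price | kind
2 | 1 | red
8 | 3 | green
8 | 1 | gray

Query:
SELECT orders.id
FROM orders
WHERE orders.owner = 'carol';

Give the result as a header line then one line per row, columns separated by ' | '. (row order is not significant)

After WHERE (1 rows):
orders.id | orders.score | orders.rank | orders.owner
50 | 8 | 1 | carol
After SELECT (1 rows):
orders.id
50

== RESULT ==
orders.id
50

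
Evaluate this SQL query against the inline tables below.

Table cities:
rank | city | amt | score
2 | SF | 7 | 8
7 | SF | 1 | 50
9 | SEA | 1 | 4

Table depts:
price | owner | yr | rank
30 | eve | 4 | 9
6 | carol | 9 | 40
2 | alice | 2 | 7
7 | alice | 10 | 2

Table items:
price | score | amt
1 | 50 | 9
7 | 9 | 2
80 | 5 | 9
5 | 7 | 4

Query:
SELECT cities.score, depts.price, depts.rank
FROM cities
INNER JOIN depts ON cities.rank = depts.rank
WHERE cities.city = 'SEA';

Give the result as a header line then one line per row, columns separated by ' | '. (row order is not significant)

After JOIN depts (3 rows):
cities.rank | cities.city | cities.amt | cities.score | depts.price | depts.owner | depts.yr | depts.rank
2 | SF | 7 | 8 | 7 | alice | 10 | 2
7 | SF | 1 | 50 | 2 | alice | 2 | 7
9 | SEA | 1 | 4 | 30 | eve | 4 | 9
After WHERE (1 rows):
cities.rank | cities.city | cities.amt | cities.score | depts.price | depts.owner | depts.yr | depts.rank
9 | SEA | 1 | 4 | 30 | eve | 4 | 9
After SELECT (1 rows):
cities.score | depts.price | depts.rank
4 | 30 | 9

== RESULT ==
cities.score | depts.price | depts.rank
4 | 30 | 9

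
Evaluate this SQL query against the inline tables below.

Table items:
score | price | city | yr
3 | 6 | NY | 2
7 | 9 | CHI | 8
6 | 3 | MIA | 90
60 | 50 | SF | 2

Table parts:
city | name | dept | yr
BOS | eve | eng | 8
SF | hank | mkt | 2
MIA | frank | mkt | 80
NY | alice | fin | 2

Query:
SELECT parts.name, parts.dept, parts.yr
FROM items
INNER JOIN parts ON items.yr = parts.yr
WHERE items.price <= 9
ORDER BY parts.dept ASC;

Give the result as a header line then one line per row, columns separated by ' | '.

After JOIN parts (5 rows):
items.score | items.price | items.city | items.yr | parts.city | parts.name | parts.dept | parts.yr
3 | 6 | NY | 2 | SF | hank | mkt | 2
3 | 6 | NY | 2 | NY | alice | fin | 2
7 | 9 | CHI | 8 | BOS | eve | eng | 8
60 | 50 | SF | 2 | SF | hank | mkt | 2
60 | 50 | SF | 2 | NY | alice | fin | 2
After WHERE (3 rows):
items.score | items.price | items.city | items.yr | parts.city | parts.name | parts.dept | parts.yr
3 | 6 | NY | 2 | SF | hank | mkt | 2
3 | 6 | NY | 2 | NY | alice | fin | 2
7 | 9 | CHI | 8 | BOS | eve | eng | 8
After SELECT (3 rows):
parts.name | parts.dept | parts.yr
hank | mkt | 2
alice | fin | 2
eve | eng | 8
After ORDER BY (3 rows):
parts.name | parts.dept | parts.yr
eve | eng | 8
alice | fin | 2
hank | mkt | 2

== RESULT ==
parts.name | parts.dept | parts.yr
eve | eng | 8
alice | fin | 2
hank | mkt | 2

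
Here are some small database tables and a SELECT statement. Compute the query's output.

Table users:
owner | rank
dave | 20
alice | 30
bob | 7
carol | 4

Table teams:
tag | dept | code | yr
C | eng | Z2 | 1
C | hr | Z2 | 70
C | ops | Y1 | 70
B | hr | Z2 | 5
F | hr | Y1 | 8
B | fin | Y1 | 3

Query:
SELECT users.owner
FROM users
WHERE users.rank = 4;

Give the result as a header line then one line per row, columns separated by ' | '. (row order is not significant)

After WHERE (1 rows):
users.owner | users.rank
carol | 4
After SELECT (1 rows):
users.owner
carol

== RESULT ==
users.owner
carol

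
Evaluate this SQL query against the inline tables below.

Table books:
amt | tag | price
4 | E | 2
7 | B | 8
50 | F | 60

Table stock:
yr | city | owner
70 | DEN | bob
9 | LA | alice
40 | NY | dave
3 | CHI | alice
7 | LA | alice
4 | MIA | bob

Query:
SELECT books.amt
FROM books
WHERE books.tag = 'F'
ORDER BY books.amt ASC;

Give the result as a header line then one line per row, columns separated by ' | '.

== RESULT ==
books.amt
50

Derivation:
After WHERE (1 rows):
books.amt | books.tag | books.price
50 | F | 60
After SELECT (1 rows):
books.amt
50
After ORDER BY (1 rows):
books.amt
50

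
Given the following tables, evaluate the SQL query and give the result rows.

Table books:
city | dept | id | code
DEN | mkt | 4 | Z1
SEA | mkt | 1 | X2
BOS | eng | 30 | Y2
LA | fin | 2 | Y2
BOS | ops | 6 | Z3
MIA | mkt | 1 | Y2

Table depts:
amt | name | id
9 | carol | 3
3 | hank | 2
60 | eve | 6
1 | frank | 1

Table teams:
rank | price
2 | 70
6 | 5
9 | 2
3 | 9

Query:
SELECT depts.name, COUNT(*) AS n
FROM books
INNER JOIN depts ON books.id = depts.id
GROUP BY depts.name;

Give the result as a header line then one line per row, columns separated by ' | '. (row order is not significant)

== RESULT ==
depts.name | n
frank | 2
hank | 1
eve | 1

Derivation:
After JOIN depts (4 rows):
books.city | books.dept | books.id | books.code | depts.amt | depts.name | depts.id
SEA | mkt | 1 | X2 | 1 | frank | 1
LA | fin | 2 | Y2 | 3 | hank | 2
BOS | ops | 6 | Z3 | 60 | eve | 6
MIA | mkt | 1 | Y2 | 1 | frank | 1
After GROUP BY (3 rows):
depts.name | n
frank | 2
hank | 1
eve | 1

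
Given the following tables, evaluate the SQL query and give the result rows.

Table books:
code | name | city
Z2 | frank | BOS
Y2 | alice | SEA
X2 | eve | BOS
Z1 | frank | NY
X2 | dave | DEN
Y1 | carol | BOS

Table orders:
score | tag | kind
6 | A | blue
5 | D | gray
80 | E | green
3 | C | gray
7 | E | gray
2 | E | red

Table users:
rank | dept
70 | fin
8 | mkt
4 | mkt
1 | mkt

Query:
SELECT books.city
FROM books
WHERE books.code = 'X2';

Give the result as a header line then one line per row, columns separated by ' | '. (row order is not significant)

After WHERE (2 rows):
books.code | books.name | books.city
X2 | eve | BOS
X2 | dave | DEN
After SELECT (2 rows):
books.city
BOS
DEN

== RESULT ==
books.city
BOS
DEN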